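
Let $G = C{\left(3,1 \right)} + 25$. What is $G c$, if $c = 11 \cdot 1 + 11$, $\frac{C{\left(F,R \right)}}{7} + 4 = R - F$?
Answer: $-374$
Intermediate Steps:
$C{\left(F,R \right)} = -28 - 7 F + 7 R$ ($C{\left(F,R \right)} = -28 + 7 \left(R - F\right) = -28 - \left(- 7 R + 7 F\right) = -28 - 7 F + 7 R$)
$G = -17$ ($G = \left(-28 - 21 + 7 \cdot 1\right) + 25 = \left(-28 - 21 + 7\right) + 25 = -42 + 25 = -17$)
$c = 22$ ($c = 11 + 11 = 22$)
$G c = \left(-17\right) 22 = -374$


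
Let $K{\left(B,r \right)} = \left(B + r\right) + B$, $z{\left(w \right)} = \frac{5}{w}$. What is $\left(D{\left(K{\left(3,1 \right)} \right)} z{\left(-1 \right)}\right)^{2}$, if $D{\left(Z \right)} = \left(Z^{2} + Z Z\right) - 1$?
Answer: $235225$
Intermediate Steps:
$K{\left(B,r \right)} = r + 2 B$
$D{\left(Z \right)} = -1 + 2 Z^{2}$ ($D{\left(Z \right)} = \left(Z^{2} + Z^{2}\right) - 1 = 2 Z^{2} - 1 = -1 + 2 Z^{2}$)
$\left(D{\left(K{\left(3,1 \right)} \right)} z{\left(-1 \right)}\right)^{2} = \left(\left(-1 + 2 \left(1 + 2 \cdot 3\right)^{2}\right) \frac{5}{-1}\right)^{2} = \left(\left(-1 + 2 \left(1 + 6\right)^{2}\right) 5 \left(-1\right)\right)^{2} = \left(\left(-1 + 2 \cdot 7^{2}\right) \left(-5\right)\right)^{2} = \left(\left(-1 + 2 \cdot 49\right) \left(-5\right)\right)^{2} = \left(\left(-1 + 98\right) \left(-5\right)\right)^{2} = \left(97 \left(-5\right)\right)^{2} = \left(-485\right)^{2} = 235225$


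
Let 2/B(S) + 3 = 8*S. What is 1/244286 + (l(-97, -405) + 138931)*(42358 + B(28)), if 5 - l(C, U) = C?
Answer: 317939351972970781/53987206 ≈ 5.8892e+9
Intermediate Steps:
B(S) = 2/(-3 + 8*S)
l(C, U) = 5 - C
1/244286 + (l(-97, -405) + 138931)*(42358 + B(28)) = 1/244286 + ((5 - 1*(-97)) + 138931)*(42358 + 2/(-3 + 8*28)) = 1/244286 + ((5 + 97) + 138931)*(42358 + 2/(-3 + 224)) = 1/244286 + (102 + 138931)*(42358 + 2/221) = 1/244286 + 139033*(42358 + 2*(1/221)) = 1/244286 + 139033*(42358 + 2/221) = 1/244286 + 139033*(9361120/221) = 1/244286 + 1301504596960/221 = 317939351972970781/53987206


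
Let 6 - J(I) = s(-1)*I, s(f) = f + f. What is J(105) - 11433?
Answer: -11217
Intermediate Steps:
s(f) = 2*f
J(I) = 6 + 2*I (J(I) = 6 - 2*(-1)*I = 6 - (-2)*I = 6 + 2*I)
J(105) - 11433 = (6 + 2*105) - 11433 = (6 + 210) - 11433 = 216 - 11433 = -11217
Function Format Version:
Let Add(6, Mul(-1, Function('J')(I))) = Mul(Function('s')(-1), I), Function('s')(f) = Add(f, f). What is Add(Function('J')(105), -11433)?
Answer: -11217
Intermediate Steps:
Function('s')(f) = Mul(2, f)
Function('J')(I) = Add(6, Mul(2, I)) (Function('J')(I) = Add(6, Mul(-1, Mul(Mul(2, -1), I))) = Add(6, Mul(-1, Mul(-2, I))) = Add(6, Mul(2, I)))
Add(Function('J')(105), -11433) = Add(Add(6, Mul(2, 105)), -11433) = Add(Add(6, 210), -11433) = Add(216, -11433) = -11217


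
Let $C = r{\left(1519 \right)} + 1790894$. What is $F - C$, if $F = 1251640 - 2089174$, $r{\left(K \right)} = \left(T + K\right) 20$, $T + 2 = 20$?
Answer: $-2659168$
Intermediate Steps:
$T = 18$ ($T = -2 + 20 = 18$)
$r{\left(K \right)} = 360 + 20 K$ ($r{\left(K \right)} = \left(18 + K\right) 20 = 360 + 20 K$)
$F = -837534$
$C = 1821634$ ($C = \left(360 + 20 \cdot 1519\right) + 1790894 = \left(360 + 30380\right) + 1790894 = 30740 + 1790894 = 1821634$)
$F - C = -837534 - 1821634 = -2659168$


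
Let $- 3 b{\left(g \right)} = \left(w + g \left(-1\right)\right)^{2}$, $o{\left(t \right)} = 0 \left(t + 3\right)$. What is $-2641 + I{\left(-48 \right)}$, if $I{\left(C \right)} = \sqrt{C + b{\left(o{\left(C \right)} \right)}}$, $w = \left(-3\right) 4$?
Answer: $-2641 + 4 i \sqrt{6} \approx -2641.0 + 9.798 i$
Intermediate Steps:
$w = -12$
$o{\left(t \right)} = 0$ ($o{\left(t \right)} = 0 \left(3 + t\right) = 0$)
$b{\left(g \right)} = - \frac{\left(-12 - g\right)^{2}}{3}$ ($b{\left(g \right)} = - \frac{\left(-12 + g \left(-1\right)\right)^{2}}{3} = - \frac{\left(-12 - g\right)^{2}}{3}$)
$I{\left(C \right)} = \sqrt{-48 + C}$ ($I{\left(C \right)} = \sqrt{C - \frac{\left(12 + 0\right)^{2}}{3}} = \sqrt{C - \frac{12^{2}}{3}} = \sqrt{C - 48} = \sqrt{-48 + C}$)
$-2641 + I{\left(-48 \right)} = -2641 + \sqrt{-48 - 48} = -2641 + \sqrt{-96} = -2641 + 4 i \sqrt{6}$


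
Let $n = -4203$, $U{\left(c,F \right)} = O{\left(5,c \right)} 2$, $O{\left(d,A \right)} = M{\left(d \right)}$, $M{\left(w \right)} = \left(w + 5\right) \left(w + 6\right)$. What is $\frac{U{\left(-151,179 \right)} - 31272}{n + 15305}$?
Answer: $- \frac{2218}{793} \approx -2.797$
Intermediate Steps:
$M{\left(w \right)} = \left(5 + w\right) \left(6 + w\right)$
$O{\left(d,A \right)} = 30 + d^{2} + 11 d$
$U{\left(c,F \right)} = 220$ ($U{\left(c,F \right)} = \left(30 + 5^{2} + 11 \cdot 5\right) 2 = \left(30 + 25 + 55\right) 2 = 110 \cdot 2 = 220$)
$\frac{U{\left(-151,179 \right)} - 31272}{n + 15305} = \frac{220 - 31272}{-4203 + 15305} = - \frac{31052}{11102} = \left(-31052\right) \frac{1}{11102} = - \frac{2218}{793}$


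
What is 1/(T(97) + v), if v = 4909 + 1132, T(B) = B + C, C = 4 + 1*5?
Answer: 1/6147 ≈ 0.00016268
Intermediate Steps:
C = 9 (C = 4 + 5 = 9)
T(B) = 9 + B (T(B) = B + 9 = 9 + B)
v = 6041
1/(T(97) + v) = 1/((9 + 97) + 6041) = 1/(106 + 6041) = 1/6147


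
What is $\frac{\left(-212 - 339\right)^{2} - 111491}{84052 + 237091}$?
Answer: $\frac{192110}{321143} \approx 0.59821$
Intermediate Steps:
$\frac{\left(-212 - 339\right)^{2} - 111491}{84052 + 237091} = \frac{\left(-551\right)^{2} - 111491}{321143} = \left(303601 - 111491\right) \frac{1}{321143} = 192110 \cdot \frac{1}{321143} = \frac{192110}{321143}$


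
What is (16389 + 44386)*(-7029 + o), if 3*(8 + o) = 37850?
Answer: 1017312725/3 ≈ 3.3910e+8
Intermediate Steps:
o = 37826/3 (o = -8 + (1/3)*37850 = -8 + 37850/3 = 37826/3 ≈ 12609.)
(16389 + 44386)*(-7029 + o) = (16389 + 44386)*(-7029 + 37826/3) = 60775*(16739/3) = 1017312725/3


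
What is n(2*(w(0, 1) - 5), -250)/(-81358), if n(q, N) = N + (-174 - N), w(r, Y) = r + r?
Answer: 87/40679 ≈ 0.0021387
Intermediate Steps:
w(r, Y) = 2*r
n(q, N) = -174
n(2*(w(0, 1) - 5), -250)/(-81358) = -174/(-81358) = -174*(-1/81358) = 87/40679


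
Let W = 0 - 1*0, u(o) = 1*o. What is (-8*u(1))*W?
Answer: 0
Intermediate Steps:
u(o) = o
W = 0 (W = 0 + 0 = 0)
(-8*u(1))*W = -8*1*0 = -8*0 = 0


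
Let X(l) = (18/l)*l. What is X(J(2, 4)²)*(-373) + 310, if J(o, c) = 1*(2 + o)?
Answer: -6404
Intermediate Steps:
J(o, c) = 2 + o
X(l) = 18
X(J(2, 4)²)*(-373) + 310 = 18*(-373) + 310 = -6714 + 310 = -6404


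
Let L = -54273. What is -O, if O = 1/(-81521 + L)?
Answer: 1/135794 ≈ 7.3641e-6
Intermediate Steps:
O = -1/135794 (O = 1/(-81521 - 54273) = 1/(-135794) = -1/135794 ≈ -7.3641e-6)
-O = -1*(-1/135794) = 1/135794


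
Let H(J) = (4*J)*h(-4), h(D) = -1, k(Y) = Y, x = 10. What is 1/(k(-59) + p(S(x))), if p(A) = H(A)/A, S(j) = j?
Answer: -1/63 ≈ -0.015873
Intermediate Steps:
H(J) = -4*J (H(J) = (4*J)*(-1) = -4*J)
p(A) = -4 (p(A) = (-4*A)/A = -4)
1/(k(-59) + p(S(x))) = 1/(-59 - 4) = 1/(-63) = -1/63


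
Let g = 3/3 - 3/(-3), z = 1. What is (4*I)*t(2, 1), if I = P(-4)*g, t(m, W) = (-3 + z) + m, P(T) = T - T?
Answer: 0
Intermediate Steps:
P(T) = 0
g = 2 (g = 3*(⅓) - 3*(-⅓) = 1 + 1 = 2)
t(m, W) = -2 + m (t(m, W) = (-3 + 1) + m = -2 + m)
I = 0 (I = 0*2 = 0)
(4*I)*t(2, 1) = (4*0)*(-2 + 2) = 0*0 = 0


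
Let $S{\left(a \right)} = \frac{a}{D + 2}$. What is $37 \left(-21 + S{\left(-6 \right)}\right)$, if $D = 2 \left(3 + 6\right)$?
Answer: $- \frac{7881}{10} \approx -788.1$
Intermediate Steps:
$D = 18$ ($D = 2 \cdot 9 = 18$)
$S{\left(a \right)} = \frac{a}{20}$ ($S{\left(a \right)} = \frac{a}{18 + 2} = \frac{a}{20}$)
$37 \left(-21 + S{\left(-6 \right)}\right) = 37 \left(-21 + \frac{1}{20} \left(-6\right)\right) = 37 \left(-21 - \frac{3}{10}\right) = 37 \left(- \frac{213}{10}\right) = - \frac{7881}{10}$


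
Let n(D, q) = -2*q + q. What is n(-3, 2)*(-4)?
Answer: 8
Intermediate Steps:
n(D, q) = -q
n(-3, 2)*(-4) = -1*2*(-4) = -2*(-4) = 8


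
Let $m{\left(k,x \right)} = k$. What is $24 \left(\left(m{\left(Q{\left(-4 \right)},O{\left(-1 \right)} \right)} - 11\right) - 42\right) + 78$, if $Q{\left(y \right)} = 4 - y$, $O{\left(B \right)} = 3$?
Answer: $-1002$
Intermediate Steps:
$24 \left(\left(m{\left(Q{\left(-4 \right)},O{\left(-1 \right)} \right)} - 11\right) - 42\right) + 78 = 24 \left(\left(\left(4 - -4\right) - 11\right) - 42\right) + 78 = 24 \left(\left(\left(4 + 4\right) - 11\right) - 42\right) + 78 = 24 \left(\left(8 - 11\right) - 42\right) + 78 = 24 \left(-3 - 42\right) + 78 = 24 \left(-45\right) + 78 = -1080 + 78 = -1002$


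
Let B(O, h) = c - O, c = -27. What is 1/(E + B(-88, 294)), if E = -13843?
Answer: -1/13782 ≈ -7.2558e-5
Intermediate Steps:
B(O, h) = -27 - O
1/(E + B(-88, 294)) = 1/(-13843 + (-27 - 1*(-88))) = 1/(-13843 + (-27 + 88)) = 1/(-13843 + 61) = 1/(-13782) = -1/13782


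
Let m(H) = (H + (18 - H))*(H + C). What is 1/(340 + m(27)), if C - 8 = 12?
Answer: 1/1186 ≈ 0.00084317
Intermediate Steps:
C = 20 (C = 8 + 12 = 20)
m(H) = 360 + 18*H (m(H) = (H + (18 - H))*(H + 20) = 18*(20 + H) = 360 + 18*H)
1/(340 + m(27)) = 1/(340 + (360 + 18*27)) = 1/(340 + (360 + 486)) = 1/(340 + 846) = 1/1186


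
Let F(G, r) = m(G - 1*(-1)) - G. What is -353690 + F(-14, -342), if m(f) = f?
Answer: -353689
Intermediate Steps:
F(G, r) = 1 (F(G, r) = (G - 1*(-1)) - G = (G + 1) - G = (1 + G) - G = 1)
-353690 + F(-14, -342) = -353690 + 1 = -353689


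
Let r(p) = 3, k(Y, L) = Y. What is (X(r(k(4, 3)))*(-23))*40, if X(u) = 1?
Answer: -920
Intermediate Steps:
(X(r(k(4, 3)))*(-23))*40 = (1*(-23))*40 = -23*40 = -920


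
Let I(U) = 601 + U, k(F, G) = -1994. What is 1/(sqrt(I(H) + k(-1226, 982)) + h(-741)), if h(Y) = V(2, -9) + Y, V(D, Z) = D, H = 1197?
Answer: -739/546317 - 14*I/546317 ≈ -0.0013527 - 2.5626e-5*I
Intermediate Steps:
h(Y) = 2 + Y
1/(sqrt(I(H) + k(-1226, 982)) + h(-741)) = 1/(sqrt((601 + 1197) - 1994) + (2 - 741)) = 1/(sqrt(1798 - 1994) - 739) = 1/(sqrt(-196) - 739) = 1/(14*I - 739) = 1/(-739 + 14*I) = (-739 - 14*I)/546317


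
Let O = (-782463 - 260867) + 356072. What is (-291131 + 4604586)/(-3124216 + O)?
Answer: -4313455/3811474 ≈ -1.1317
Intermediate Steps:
O = -687258 (O = -1043330 + 356072 = -687258)
(-291131 + 4604586)/(-3124216 + O) = (-291131 + 4604586)/(-3124216 - 687258) = 4313455/(-3811474) = 4313455*(-1/3811474) = -4313455/3811474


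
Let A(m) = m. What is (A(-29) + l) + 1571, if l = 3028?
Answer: 4570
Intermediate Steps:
(A(-29) + l) + 1571 = (-29 + 3028) + 1571 = 2999 + 1571 = 4570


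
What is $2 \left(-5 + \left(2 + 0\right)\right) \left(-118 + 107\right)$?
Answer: $66$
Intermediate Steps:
$2 \left(-5 + \left(2 + 0\right)\right) \left(-118 + 107\right) = 2 \left(-5 + 2\right) \left(-11\right) = 2 \left(-3\right) \left(-11\right) = \left(-6\right) \left(-11\right) = 66$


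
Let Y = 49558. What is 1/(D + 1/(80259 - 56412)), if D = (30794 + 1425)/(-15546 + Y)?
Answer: 73734924/69850955 ≈ 1.0556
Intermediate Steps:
D = 2929/3092 (D = (30794 + 1425)/(-15546 + 49558) = 32219/34012 = 32219*(1/34012) = 2929/3092 ≈ 0.94728)
1/(D + 1/(80259 - 56412)) = 1/(2929/3092 + 1/(80259 - 56412)) = 1/(2929/3092 + 1/23847) = 1/(69850955/73734924) = 73734924/69850955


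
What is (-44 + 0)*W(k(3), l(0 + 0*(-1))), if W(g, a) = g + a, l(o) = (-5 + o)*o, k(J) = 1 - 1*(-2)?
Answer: -132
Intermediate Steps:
k(J) = 3 (k(J) = 1 + 2 = 3)
l(o) = o*(-5 + o)
W(g, a) = a + g
(-44 + 0)*W(k(3), l(0 + 0*(-1))) = (-44 + 0)*((0 + 0*(-1))*(-5 + (0 + 0*(-1))) + 3) = -44*((0 + 0)*(-5 + (0 + 0)) + 3) = -44*(0*(-5 + 0) + 3) = -44*(0*(-5) + 3) = -44*(0 + 3) = -44*3 = -132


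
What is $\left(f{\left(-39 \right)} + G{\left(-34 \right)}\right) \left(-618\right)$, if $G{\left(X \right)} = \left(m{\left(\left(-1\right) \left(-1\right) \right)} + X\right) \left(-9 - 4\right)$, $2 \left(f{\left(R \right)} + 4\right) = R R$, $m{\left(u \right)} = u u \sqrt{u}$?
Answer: $-732639$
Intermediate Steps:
$m{\left(u \right)} = u^{\frac{5}{2}}$ ($m{\left(u \right)} = u^{2} \sqrt{u} = u^{\frac{5}{2}}$)
$f{\left(R \right)} = -4 + \frac{R^{2}}{2}$ ($f{\left(R \right)} = -4 + \frac{R R}{2} = -4 + \frac{R^{2}}{2}$)
$G{\left(X \right)} = -13 - 13 X$ ($G{\left(X \right)} = \left(\left(\left(-1\right) \left(-1\right)\right)^{\frac{5}{2}} + X\right) \left(-9 - 4\right) = \left(1^{\frac{5}{2}} + X\right) \left(-13\right) = \left(1 + X\right) \left(-13\right) = -13 - 13 X$)
$\left(f{\left(-39 \right)} + G{\left(-34 \right)}\right) \left(-618\right) = \left(\left(-4 + \frac{\left(-39\right)^{2}}{2}\right) - -429\right) \left(-618\right) = \left(\left(-4 + \frac{1}{2} \cdot 1521\right) + \left(-13 + 442\right)\right) \left(-618\right) = \left(\left(-4 + \frac{1521}{2}\right) + 429\right) \left(-618\right) = \left(\frac{1513}{2} + 429\right) \left(-618\right) = \frac{2371}{2} \left(-618\right) = -732639$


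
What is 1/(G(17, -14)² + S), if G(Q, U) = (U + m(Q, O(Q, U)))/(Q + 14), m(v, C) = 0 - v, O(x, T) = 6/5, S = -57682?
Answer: -1/57681 ≈ -1.7337e-5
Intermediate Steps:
O(x, T) = 6/5 (O(x, T) = 6*(⅕) = 6/5)
m(v, C) = -v
G(Q, U) = (U - Q)/(14 + Q) (G(Q, U) = (U - Q)/(Q + 14) = (U - Q)/(14 + Q))
1/(G(17, -14)² + S) = 1/(((-14 - 1*17)/(14 + 17))² - 57682) = 1/(((-14 - 17)/31)² - 57682) = 1/(((1/31)*(-31))² - 57682) = 1/((-1)² - 57682) = 1/(1 - 57682) = 1/(-57681) = -1/57681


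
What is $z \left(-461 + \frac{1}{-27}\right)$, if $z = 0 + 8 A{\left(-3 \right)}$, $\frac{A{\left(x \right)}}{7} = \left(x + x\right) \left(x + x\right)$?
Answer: $- \frac{2788352}{3} \approx -9.2945 \cdot 10^{5}$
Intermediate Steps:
$A{\left(x \right)} = 28 x^{2}$ ($A{\left(x \right)} = 7 \left(x + x\right) \left(x + x\right) = 7 \cdot 2 x 2 x = 7 \cdot 4 x^{2} = 28 x^{2}$)
$z = 2016$ ($z = 0 + 8 \cdot 28 \left(-3\right)^{2} = 0 + 8 \cdot 28 \cdot 9 = 0 + 8 \cdot 252 = 0 + 2016 = 2016$)
$z \left(-461 + \frac{1}{-27}\right) = 2016 \left(-461 + \frac{1}{-27}\right) = 2016 \left(-461 - \frac{1}{27}\right) = 2016 \left(- \frac{12448}{27}\right) = - \frac{2788352}{3}$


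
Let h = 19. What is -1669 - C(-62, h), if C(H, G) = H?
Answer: -1607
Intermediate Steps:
-1669 - C(-62, h) = -1669 - 1*(-62) = -1669 + 62 = -1607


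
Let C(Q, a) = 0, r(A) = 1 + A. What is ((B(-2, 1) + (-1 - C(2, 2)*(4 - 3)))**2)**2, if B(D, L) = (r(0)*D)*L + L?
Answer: 16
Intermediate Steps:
B(D, L) = L + D*L (B(D, L) = ((1 + 0)*D)*L + L = (1*D)*L + L = D*L + L = L + D*L)
((B(-2, 1) + (-1 - C(2, 2)*(4 - 3)))**2)**2 = ((1*(1 - 2) + (-1 - 0*(4 - 3)))**2)**2 = ((1*(-1) + (-1 - 0))**2)**2 = ((-1 + (-1 - 1*0))**2)**2 = ((-1 + (-1 + 0))**2)**2 = ((-1 - 1)**2)**2 = ((-2)**2)**2 = 4**2 = 16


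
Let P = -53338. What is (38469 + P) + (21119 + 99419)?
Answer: 105669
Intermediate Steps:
(38469 + P) + (21119 + 99419) = (38469 - 53338) + (21119 + 99419) = -14869 + 120538 = 105669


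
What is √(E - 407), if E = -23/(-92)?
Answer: I*√1627/2 ≈ 20.168*I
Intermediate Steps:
E = ¼ (E = -23*(-1/92) = ¼ ≈ 0.25000)
√(E - 407) = √(¼ - 407) = √(-1627/4) = I*√1627/2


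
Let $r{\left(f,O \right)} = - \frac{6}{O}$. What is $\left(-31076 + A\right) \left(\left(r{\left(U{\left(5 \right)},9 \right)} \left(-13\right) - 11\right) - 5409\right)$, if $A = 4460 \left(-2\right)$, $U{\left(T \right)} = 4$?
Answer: $216431688$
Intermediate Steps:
$A = -8920$
$\left(-31076 + A\right) \left(\left(r{\left(U{\left(5 \right)},9 \right)} \left(-13\right) - 11\right) - 5409\right) = \left(-31076 - 8920\right) \left(\left(- \frac{6}{9} \left(-13\right) - 11\right) - 5409\right) = - 39996 \left(\left(\left(-6\right) \frac{1}{9} \left(-13\right) - 11\right) - 5409\right) = - 39996 \left(\left(\left(- \frac{2}{3}\right) \left(-13\right) - 11\right) - 5409\right) = - 39996 \left(\left(\frac{26}{3} - 11\right) - 5409\right) = - 39996 \left(- \frac{7}{3} - 5409\right) = \left(-39996\right) \left(- \frac{16234}{3}\right) = 216431688$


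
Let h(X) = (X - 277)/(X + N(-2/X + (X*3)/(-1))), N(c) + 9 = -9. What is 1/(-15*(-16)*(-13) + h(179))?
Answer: -23/71774 ≈ -0.00032045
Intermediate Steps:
N(c) = -18 (N(c) = -9 - 9 = -18)
h(X) = (-277 + X)/(-18 + X) (h(X) = (X - 277)/(X - 18) = (-277 + X)/(-18 + X))
1/(-15*(-16)*(-13) + h(179)) = 1/(-15*(-16)*(-13) + (-277 + 179)/(-18 + 179)) = 1/(240*(-13) - 98/161) = 1/(-3120 + (1/161)*(-98)) = 1/(-3120 - 14/23) = 1/(-71774/23) = -23/71774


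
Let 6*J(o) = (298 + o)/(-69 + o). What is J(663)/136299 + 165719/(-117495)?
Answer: -8944571710621/6341722597980 ≈ -1.4104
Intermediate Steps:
J(o) = (298 + o)/(6*(-69 + o)) (J(o) = ((298 + o)/(-69 + o))/6 = (298 + o)/(6*(-69 + o)))
J(663)/136299 + 165719/(-117495) = ((298 + 663)/(6*(-69 + 663)))/136299 + 165719/(-117495) = ((⅙)*961/594)*(1/136299) + 165719*(-1/117495) = ((⅙)*(1/594)*961)*(1/136299) - 165719/117495 = (961/3564)*(1/136299) - 165719/117495 = 961/485769636 - 165719/117495 = -8944571710621/6341722597980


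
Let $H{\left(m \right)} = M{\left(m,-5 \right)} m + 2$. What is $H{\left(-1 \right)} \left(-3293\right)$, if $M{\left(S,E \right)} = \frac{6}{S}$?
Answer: $-26344$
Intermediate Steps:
$H{\left(m \right)} = 8$ ($H{\left(m \right)} = \frac{6}{m} m + 2 = 6 + 2 = 8$)
$H{\left(-1 \right)} \left(-3293\right) = 8 \left(-3293\right) = -26344$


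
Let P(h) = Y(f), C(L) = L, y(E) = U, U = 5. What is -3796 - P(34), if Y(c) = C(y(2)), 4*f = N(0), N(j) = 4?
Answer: -3801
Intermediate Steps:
y(E) = 5
f = 1 (f = (¼)*4 = 1)
Y(c) = 5
P(h) = 5
-3796 - P(34) = -3796 - 1*5 = -3796 - 5 = -3801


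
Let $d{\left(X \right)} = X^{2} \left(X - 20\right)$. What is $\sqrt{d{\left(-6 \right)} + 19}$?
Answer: $i \sqrt{917} \approx 30.282 i$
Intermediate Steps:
$d{\left(X \right)} = X^{2} \left(-20 + X\right)$
$\sqrt{d{\left(-6 \right)} + 19} = \sqrt{\left(-6\right)^{2} \left(-20 - 6\right) + 19} = \sqrt{36 \left(-26\right) + 19} = \sqrt{-936 + 19} = \sqrt{-917} = i \sqrt{917}$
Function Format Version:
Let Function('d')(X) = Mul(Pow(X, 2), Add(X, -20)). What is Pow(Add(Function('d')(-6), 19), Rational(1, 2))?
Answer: Mul(I, Pow(917, Rational(1, 2))) ≈ Mul(30.282, I)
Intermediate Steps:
Function('d')(X) = Mul(Pow(X, 2), Add(-20, X))
Pow(Add(Function('d')(-6), 19), Rational(1, 2)) = Pow(Add(Mul(Pow(-6, 2), Add(-20, -6)), 19), Rational(1, 2)) = Pow(Add(Mul(36, -26), 19), Rational(1, 2)) = Pow(Add(-936, 19), Rational(1, 2)) = Pow(-917, Rational(1, 2)) = Mul(I, Pow(917, Rational(1, 2)))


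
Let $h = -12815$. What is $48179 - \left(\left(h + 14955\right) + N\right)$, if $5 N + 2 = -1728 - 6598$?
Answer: $\frac{238523}{5} \approx 47705.0$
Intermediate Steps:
$N = - \frac{8328}{5}$ ($N = - \frac{2}{5} + \frac{-1728 - 6598}{5} = - \frac{2}{5} + \frac{1}{5} \left(-8326\right) = - \frac{2}{5} - \frac{8326}{5} = - \frac{8328}{5} \approx -1665.6$)
$48179 - \left(\left(h + 14955\right) + N\right) = 48179 - \left(\left(-12815 + 14955\right) - \frac{8328}{5}\right) = 48179 - \left(2140 - \frac{8328}{5}\right) = 48179 - \frac{2372}{5} = \frac{238523}{5}$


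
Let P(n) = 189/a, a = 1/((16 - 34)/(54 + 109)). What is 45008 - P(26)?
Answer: 7339706/163 ≈ 45029.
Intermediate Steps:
a = -163/18 (a = 1/(-18/163) = -163/18 ≈ -9.0556)
P(n) = -3402/163 (P(n) = 189/(-163/18) = 189*(-18/163) = -3402/163)
45008 - P(26) = 45008 - 1*(-3402/163) = 45008 + 3402/163 = 7339706/163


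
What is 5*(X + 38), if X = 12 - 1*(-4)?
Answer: 270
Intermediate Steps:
X = 16 (X = 12 + 4 = 16)
5*(X + 38) = 5*(16 + 38) = 5*54 = 270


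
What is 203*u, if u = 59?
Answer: 11977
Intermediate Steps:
203*u = 203*59 = 11977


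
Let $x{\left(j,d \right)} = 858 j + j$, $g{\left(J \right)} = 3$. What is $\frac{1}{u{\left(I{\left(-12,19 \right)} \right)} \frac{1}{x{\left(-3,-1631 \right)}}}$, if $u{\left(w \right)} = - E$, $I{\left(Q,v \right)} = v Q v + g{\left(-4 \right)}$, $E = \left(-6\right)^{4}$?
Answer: $\frac{859}{432} \approx 1.9884$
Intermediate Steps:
$E = 1296$
$I{\left(Q,v \right)} = 3 + Q v^{2}$ ($I{\left(Q,v \right)} = v Q v + 3 = Q v v + 3 = Q v^{2} + 3 = 3 + Q v^{2}$)
$x{\left(j,d \right)} = 859 j$
$u{\left(w \right)} = -1296$ ($u{\left(w \right)} = \left(-1\right) 1296 = -1296$)
$\frac{1}{u{\left(I{\left(-12,19 \right)} \right)} \frac{1}{x{\left(-3,-1631 \right)}}} = \frac{1}{\left(-1296\right) \frac{1}{859 \left(-3\right)}} = \frac{1}{\left(-1296\right) \frac{1}{-2577}} = \frac{1}{\left(-1296\right) \left(- \frac{1}{2577}\right)} = \frac{1}{\frac{432}{859}} = \frac{859}{432}$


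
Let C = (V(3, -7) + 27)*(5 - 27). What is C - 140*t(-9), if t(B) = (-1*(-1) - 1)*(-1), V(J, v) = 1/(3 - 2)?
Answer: -616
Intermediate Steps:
V(J, v) = 1 (V(J, v) = 1/1 = 1)
C = -616 (C = (1 + 27)*(5 - 27) = 28*(-22) = -616)
t(B) = 0 (t(B) = (1 - 1)*(-1) = 0*(-1) = 0)
C - 140*t(-9) = -616 - 140*0 = -616 + 0 = -616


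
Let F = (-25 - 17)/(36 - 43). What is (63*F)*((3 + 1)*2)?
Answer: 3024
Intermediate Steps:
F = 6 (F = -42/(-7) = -42*(-⅐) = 6)
(63*F)*((3 + 1)*2) = (63*6)*((3 + 1)*2) = 378*(4*2) = 378*8 = 3024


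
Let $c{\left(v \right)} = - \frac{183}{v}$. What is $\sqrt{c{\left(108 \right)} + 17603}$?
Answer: $\frac{\sqrt{633647}}{6} \approx 132.67$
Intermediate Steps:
$\sqrt{c{\left(108 \right)} + 17603} = \sqrt{- \frac{183}{108} + 17603} = \sqrt{\left(-183\right) \frac{1}{108} + 17603} = \sqrt{- \frac{61}{36} + 17603} = \sqrt{\frac{633647}{36}} = \frac{\sqrt{633647}}{6}$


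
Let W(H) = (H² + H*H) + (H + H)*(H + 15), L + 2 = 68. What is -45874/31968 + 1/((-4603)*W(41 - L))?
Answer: -92381642617/64377558000 ≈ -1.4350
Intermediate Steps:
L = 66 (L = -2 + 68 = 66)
W(H) = 2*H² + 2*H*(15 + H) (W(H) = (H² + H²) + (2*H)*(15 + H) = 2*H² + 2*H*(15 + H))
-45874/31968 + 1/((-4603)*W(41 - L)) = -45874/31968 + 1/((-4603)*((2*(41 - 1*66)*(15 + 2*(41 - 1*66))))) = -45874*1/31968 - 1/(2*(15 + 2*(41 - 66))*(41 - 66))/4603 = -22937/15984 - (-1/(50*(15 + 2*(-25))))/4603 = -22937/15984 - (-1/(50*(15 - 50)))/4603 = -22937/15984 - 1/(4603*(2*(-25)*(-35))) = -22937/15984 - 1/4603/1750 = -22937/15984 - 1/4603*1/1750 = -22937/15984 - 1/8055250 = -92381642617/64377558000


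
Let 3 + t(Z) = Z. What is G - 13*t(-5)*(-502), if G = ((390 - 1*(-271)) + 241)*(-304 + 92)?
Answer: -243432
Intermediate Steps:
t(Z) = -3 + Z
G = -191224 (G = ((390 + 271) + 241)*(-212) = (661 + 241)*(-212) = 902*(-212) = -191224)
G - 13*t(-5)*(-502) = -191224 - 13*(-3 - 5)*(-502) = -191224 - 13*(-8)*(-502) = -191224 + 104*(-502) = -191224 - 52208 = -243432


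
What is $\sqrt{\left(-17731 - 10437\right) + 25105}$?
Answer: $i \sqrt{3063} \approx 55.344 i$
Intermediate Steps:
$\sqrt{\left(-17731 - 10437\right) + 25105} = \sqrt{-28168 + 25105} = \sqrt{-3063} = i \sqrt{3063}$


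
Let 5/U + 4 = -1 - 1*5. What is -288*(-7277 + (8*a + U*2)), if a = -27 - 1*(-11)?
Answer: 2132928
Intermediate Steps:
a = -16 (a = -27 + 11 = -16)
U = -½ (U = 5/(-4 + (-1 - 1*5)) = 5/(-4 + (-1 - 5)) = 5/(-4 - 6) = 5/(-10) = 5*(-⅒) = -½ ≈ -0.50000)
-288*(-7277 + (8*a + U*2)) = -288*(-7277 + (8*(-16) - ½*2)) = -288*(-7277 + (-128 - 1)) = -288*(-7277 - 129) = -288*(-7406) = 2132928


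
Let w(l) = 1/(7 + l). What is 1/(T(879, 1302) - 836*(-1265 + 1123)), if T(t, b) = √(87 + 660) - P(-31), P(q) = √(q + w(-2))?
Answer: 5/(593560 + 15*√83 - I*√770) ≈ 8.4218e-6 + 3.9363e-10*I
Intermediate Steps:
P(q) = √(⅕ + q) (P(q) = √(q + 1/(7 - 2)) = √(q + 1/5) = √(q + ⅕) = √(⅕ + q))
T(t, b) = 3*√83 - I*√770/5 (T(t, b) = √(87 + 660) - √(5 + 25*(-31))/5 = √747 - √(5 - 775)/5 = 3*√83 - √(-770)/5 = 3*√83 - I*√770/5)
1/(T(879, 1302) - 836*(-1265 + 1123)) = 1/((3*√83 - I*√770/5) - 836*(-1265 + 1123)) = 1/((3*√83 - I*√770/5) - 836*(-142)) = 1/((3*√83 - I*√770/5) + 118712) = 1/(118712 + 3*√83 - I*√770/5)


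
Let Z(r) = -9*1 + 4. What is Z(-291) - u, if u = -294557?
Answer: 294552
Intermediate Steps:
Z(r) = -5 (Z(r) = -9 + 4 = -5)
Z(-291) - u = -5 - 1*(-294557) = -5 + 294557 = 294552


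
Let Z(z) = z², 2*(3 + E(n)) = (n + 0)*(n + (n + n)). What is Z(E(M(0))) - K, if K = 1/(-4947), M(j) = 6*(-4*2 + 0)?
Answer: 58984114924/4947 ≈ 1.1923e+7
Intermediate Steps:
M(j) = -48 (M(j) = 6*(-8 + 0) = 6*(-8) = -48)
E(n) = -3 + 3*n²/2 (E(n) = -3 + ((n + 0)*(n + (n + n)))/2 = -3 + (n*(n + 2*n))/2 = -3 + (n*(3*n))/2 = -3 + (3*n²)/2 = -3 + 3*n²/2)
K = -1/4947 ≈ -0.00020214
Z(E(M(0))) - K = (-3 + (3/2)*(-48)²)² - 1*(-1/4947) = (-3 + (3/2)*2304)² + 1/4947 = (-3 + 3456)² + 1/4947 = 3453² + 1/4947 = 11923209 + 1/4947 = 58984114924/4947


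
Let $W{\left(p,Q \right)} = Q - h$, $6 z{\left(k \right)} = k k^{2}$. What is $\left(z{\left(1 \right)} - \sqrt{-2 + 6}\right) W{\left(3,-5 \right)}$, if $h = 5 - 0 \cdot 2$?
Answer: $\frac{55}{3} \approx 18.333$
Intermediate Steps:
$h = 5$ ($h = 5 - 0 = 5 + 0 = 5$)
$z{\left(k \right)} = \frac{k^{3}}{6}$ ($z{\left(k \right)} = \frac{k k^{2}}{6} = \frac{k^{3}}{6}$)
$W{\left(p,Q \right)} = -5 + Q$ ($W{\left(p,Q \right)} = Q - 5 = -5 + Q$)
$\left(z{\left(1 \right)} - \sqrt{-2 + 6}\right) W{\left(3,-5 \right)} = \left(\frac{1^{3}}{6} - \sqrt{-2 + 6}\right) \left(-5 - 5\right) = \left(\frac{1}{6} \cdot 1 - \sqrt{4}\right) \left(-10\right) = \left(\frac{1}{6} - 2\right) \left(-10\right) = \left(- \frac{11}{6}\right) \left(-10\right) = \frac{55}{3}$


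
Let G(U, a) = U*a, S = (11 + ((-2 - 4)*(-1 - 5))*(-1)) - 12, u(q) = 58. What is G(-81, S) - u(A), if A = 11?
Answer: 2939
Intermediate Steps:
S = -37 (S = (11 - 6*(-6)*(-1)) - 12 = (11 + 36*(-1)) - 12 = (11 - 36) - 12 = -25 - 12 = -37)
G(-81, S) - u(A) = -81*(-37) - 1*58 = 2997 - 58 = 2939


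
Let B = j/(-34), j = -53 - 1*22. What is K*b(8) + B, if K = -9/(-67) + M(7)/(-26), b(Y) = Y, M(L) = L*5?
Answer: -221771/29614 ≈ -7.4887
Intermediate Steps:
M(L) = 5*L
j = -75 (j = -53 - 22 = -75)
K = -2111/1742 (K = -9/(-67) + (5*7)/(-26) = -9*(-1/67) + 35*(-1/26) = 9/67 - 35/26 = -2111/1742 ≈ -1.2118)
B = 75/34 (B = -75/(-34) = -75*(-1/34) = 75/34 ≈ 2.2059)
K*b(8) + B = -2111/1742*8 + 75/34 = -8444/871 + 75/34 = -221771/29614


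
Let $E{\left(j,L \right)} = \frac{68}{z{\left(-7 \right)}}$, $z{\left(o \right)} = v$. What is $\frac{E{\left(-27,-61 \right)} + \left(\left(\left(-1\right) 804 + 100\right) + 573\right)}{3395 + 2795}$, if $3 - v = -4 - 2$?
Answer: $- \frac{1111}{55710} \approx -0.019943$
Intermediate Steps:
$v = 9$ ($v = 3 - \left(-4 - 2\right) = 3 - -6 = 3 + 6 = 9$)
$z{\left(o \right)} = 9$
$E{\left(j,L \right)} = \frac{68}{9}$
$\frac{E{\left(-27,-61 \right)} + \left(\left(\left(-1\right) 804 + 100\right) + 573\right)}{3395 + 2795} = \frac{\frac{68}{9} + \left(\left(\left(-1\right) 804 + 100\right) + 573\right)}{3395 + 2795} = \frac{\frac{68}{9} + \left(\left(-804 + 100\right) + 573\right)}{6190} = \left(\frac{68}{9} + \left(-704 + 573\right)\right) \frac{1}{6190} = \left(\frac{68}{9} - 131\right) \frac{1}{6190} = \left(- \frac{1111}{9}\right) \frac{1}{6190} = - \frac{1111}{55710}$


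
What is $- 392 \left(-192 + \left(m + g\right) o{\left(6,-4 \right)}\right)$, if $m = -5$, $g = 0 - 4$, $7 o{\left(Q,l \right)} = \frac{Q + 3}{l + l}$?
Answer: $74697$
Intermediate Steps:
$o{\left(Q,l \right)} = \frac{3 + Q}{14 l}$ ($o{\left(Q,l \right)} = \frac{\left(Q + 3\right) \frac{1}{l + l}}{7} = \frac{\left(3 + Q\right) \frac{1}{2 l}}{7} = \frac{\frac{1}{2} \frac{1}{l} \left(3 + Q\right)}{7} = \frac{3 + Q}{14 l}$)
$g = -4$
$- 392 \left(-192 + \left(m + g\right) o{\left(6,-4 \right)}\right) = - 392 \left(-192 + \left(-5 - 4\right) \frac{3 + 6}{14 \left(-4\right)}\right) = - 392 \left(-192 - 9 \cdot \frac{1}{14} \left(- \frac{1}{4}\right) 9\right) = - 392 \left(-192 - - \frac{81}{56}\right) = - 392 \left(-192 + \frac{81}{56}\right) = \left(-392\right) \left(- \frac{10671}{56}\right) = 74697$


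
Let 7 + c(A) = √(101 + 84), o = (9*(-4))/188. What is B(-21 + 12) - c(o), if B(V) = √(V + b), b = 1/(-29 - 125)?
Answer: 7 - √185 + I*√213598/154 ≈ -6.6015 + 3.0011*I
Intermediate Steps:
b = -1/154 (b = 1/(-154) = -1/154 ≈ -0.0064935)
o = -9/47 (o = -36*1/188 = -9/47 ≈ -0.19149)
c(A) = -7 + √185 (c(A) = -7 + √(101 + 84) = -7 + √185)
B(V) = √(-1/154 + V) (B(V) = √(V - 1/154) = √(-1/154 + V))
B(-21 + 12) - c(o) = √(-154 + 23716*(-21 + 12))/154 - (-7 + √185) = √(-154 + 23716*(-9))/154 + (7 - √185) = √(-154 - 213444)/154 + (7 - √185) = √(-213598)/154 + (7 - √185) = (I*√213598)/154 + (7 - √185) = I*√213598/154 + (7 - √185) = 7 - √185 + I*√213598/154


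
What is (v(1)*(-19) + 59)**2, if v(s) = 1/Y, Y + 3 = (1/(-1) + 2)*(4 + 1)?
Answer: 9801/4 ≈ 2450.3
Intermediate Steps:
Y = 2 (Y = -3 + (1/(-1) + 2)*(4 + 1) = -3 + (-1 + 2)*5 = -3 + 1*5 = -3 + 5 = 2)
v(s) = 1/2
(v(1)*(-19) + 59)**2 = ((1/2)*(-19) + 59)**2 = (-19/2 + 59)**2 = (99/2)**2 = 9801/4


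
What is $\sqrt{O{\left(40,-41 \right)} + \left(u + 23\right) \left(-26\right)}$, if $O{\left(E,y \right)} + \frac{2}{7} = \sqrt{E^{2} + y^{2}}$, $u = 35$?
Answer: $\frac{\sqrt{-73906 + 49 \sqrt{3281}}}{7} \approx 38.092 i$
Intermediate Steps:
$O{\left(E,y \right)} = - \frac{2}{7} + \sqrt{E^{2} + y^{2}}$
$\sqrt{O{\left(40,-41 \right)} + \left(u + 23\right) \left(-26\right)} = \sqrt{\left(- \frac{2}{7} + \sqrt{40^{2} + \left(-41\right)^{2}}\right) + \left(35 + 23\right) \left(-26\right)} = \sqrt{\left(- \frac{2}{7} + \sqrt{1600 + 1681}\right) + 58 \left(-26\right)} = \sqrt{\left(- \frac{2}{7} + \sqrt{3281}\right) - 1508} = \sqrt{- \frac{10558}{7} + \sqrt{3281}}$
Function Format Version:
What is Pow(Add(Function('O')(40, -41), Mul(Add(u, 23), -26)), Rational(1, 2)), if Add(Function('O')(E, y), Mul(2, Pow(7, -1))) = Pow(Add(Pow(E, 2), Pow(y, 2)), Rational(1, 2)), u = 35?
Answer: Mul(Rational(1, 7), Pow(Add(-73906, Mul(49, Pow(3281, Rational(1, 2)))), Rational(1, 2))) ≈ Mul(38.092, I)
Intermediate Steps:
Function('O')(E, y) = Add(Rational(-2, 7), Pow(Add(Pow(E, 2), Pow(y, 2)), Rational(1, 2)))
Pow(Add(Function('O')(40, -41), Mul(Add(u, 23), -26)), Rational(1, 2)) = Pow(Add(Add(Rational(-2, 7), Pow(Add(Pow(40, 2), Pow(-41, 2)), Rational(1, 2))), Mul(Add(35, 23), -26)), Rational(1, 2)) = Pow(Add(Add(Rational(-2, 7), Pow(Add(1600, 1681), Rational(1, 2))), Mul(58, -26)), Rational(1, 2)) = Pow(Add(Add(Rational(-2, 7), Pow(3281, Rational(1, 2))), -1508), Rational(1, 2)) = Pow(Add(Rational(-10558, 7), Pow(3281, Rational(1, 2))), Rational(1, 2))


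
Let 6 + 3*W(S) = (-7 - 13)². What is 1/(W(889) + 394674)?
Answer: 3/1184416 ≈ 2.5329e-6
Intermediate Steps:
W(S) = 394/3 (W(S) = -2 + (-7 - 13)²/3 = -2 + (⅓)*(-20)² = -2 + (⅓)*400 = -2 + 400/3 = 394/3)
1/(W(889) + 394674) = 1/(394/3 + 394674) = 1/(1184416/3) = 3/1184416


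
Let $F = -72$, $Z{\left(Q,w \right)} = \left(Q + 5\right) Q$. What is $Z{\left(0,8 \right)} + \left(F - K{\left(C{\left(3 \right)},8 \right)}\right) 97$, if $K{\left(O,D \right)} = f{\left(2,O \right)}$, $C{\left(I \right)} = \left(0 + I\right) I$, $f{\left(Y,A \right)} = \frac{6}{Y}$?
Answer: $-7275$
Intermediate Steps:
$Z{\left(Q,w \right)} = Q \left(5 + Q\right)$ ($Z{\left(Q,w \right)} = \left(5 + Q\right) Q = Q \left(5 + Q\right)$)
$C{\left(I \right)} = I^{2}$ ($C{\left(I \right)} = I I = I^{2}$)
$K{\left(O,D \right)} = 3$ ($K{\left(O,D \right)} = \frac{6}{2} = 6 \cdot \frac{1}{2} = 3$)
$Z{\left(0,8 \right)} + \left(F - K{\left(C{\left(3 \right)},8 \right)}\right) 97 = 0 \left(5 + 0\right) + \left(-72 - 3\right) 97 = 0 \cdot 5 + \left(-72 - 3\right) 97 = 0 - 7275 = -7275$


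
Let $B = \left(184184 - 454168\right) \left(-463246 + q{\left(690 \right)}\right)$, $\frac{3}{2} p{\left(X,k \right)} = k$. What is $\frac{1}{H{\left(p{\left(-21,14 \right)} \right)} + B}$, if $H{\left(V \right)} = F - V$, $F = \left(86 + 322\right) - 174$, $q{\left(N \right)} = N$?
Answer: $\frac{3}{374648157986} \approx 8.0075 \cdot 10^{-12}$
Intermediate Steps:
$p{\left(X,k \right)} = \frac{2 k}{3}$
$F = 234$ ($F = 408 - 174 = 234$)
$H{\left(V \right)} = 234 - V$
$B = 124882719104$ ($B = \left(184184 - 454168\right) \left(-463246 + 690\right) = \left(-269984\right) \left(-462556\right) = 124882719104$)
$\frac{1}{H{\left(p{\left(-21,14 \right)} \right)} + B} = \frac{1}{\left(234 - \frac{2}{3} \cdot 14\right) + 124882719104} = \frac{1}{\left(234 - \frac{28}{3}\right) + 124882719104} = \frac{1}{\frac{674}{3} + 124882719104} = \frac{1}{\frac{374648157986}{3}} = \frac{3}{374648157986}$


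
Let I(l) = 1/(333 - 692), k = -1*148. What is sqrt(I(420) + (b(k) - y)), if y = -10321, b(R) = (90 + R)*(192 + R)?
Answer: sqrt(1001276130)/359 ≈ 88.142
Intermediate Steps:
k = -148
I(l) = -1/359 (I(l) = 1/(-359) = -1/359)
sqrt(I(420) + (b(k) - y)) = sqrt(-1/359 + ((17280 + (-148)**2 + 282*(-148)) - 1*(-10321))) = sqrt(-1/359 + ((17280 + 21904 - 41736) + 10321)) = sqrt(-1/359 + (-2552 + 10321)) = sqrt(-1/359 + 7769) = sqrt(2789070/359) = sqrt(1001276130)/359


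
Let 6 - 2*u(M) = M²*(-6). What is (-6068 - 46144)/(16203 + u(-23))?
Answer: -17404/5931 ≈ -2.9344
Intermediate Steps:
u(M) = 3 + 3*M² (u(M) = 3 - M²*(-6)/2 = 3 - (-3)*M² = 3 + 3*M²)
(-6068 - 46144)/(16203 + u(-23)) = (-6068 - 46144)/(16203 + (3 + 3*(-23)²)) = -52212/(16203 + (3 + 3*529)) = -52212/(16203 + (3 + 1587)) = -52212/(16203 + 1590) = -52212/17793 = -52212*1/17793 = -17404/5931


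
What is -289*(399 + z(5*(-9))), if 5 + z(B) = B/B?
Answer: -114155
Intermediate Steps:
z(B) = -4 (z(B) = -5 + B/B = -5 + 1 = -4)
-289*(399 + z(5*(-9))) = -289*(399 - 4) = -289*395 = -114155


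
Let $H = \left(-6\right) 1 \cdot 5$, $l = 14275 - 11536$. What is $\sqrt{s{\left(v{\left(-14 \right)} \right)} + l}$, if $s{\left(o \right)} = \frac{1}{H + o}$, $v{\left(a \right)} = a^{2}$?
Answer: $\frac{5 \sqrt{3019042}}{166} \approx 52.336$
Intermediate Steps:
$l = 2739$
$H = -30$ ($H = \left(-6\right) 5 = -30$)
$s{\left(o \right)} = \frac{1}{-30 + o}$
$\sqrt{s{\left(v{\left(-14 \right)} \right)} + l} = \sqrt{\frac{1}{-30 + \left(-14\right)^{2}} + 2739} = \sqrt{\frac{1}{-30 + 196} + 2739} = \sqrt{\frac{1}{166} + 2739} = \sqrt{\frac{454675}{166}} = \frac{5 \sqrt{3019042}}{166}$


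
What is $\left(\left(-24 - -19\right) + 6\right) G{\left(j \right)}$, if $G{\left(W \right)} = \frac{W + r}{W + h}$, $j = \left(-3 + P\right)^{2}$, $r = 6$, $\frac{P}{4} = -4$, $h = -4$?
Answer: $\frac{367}{357} \approx 1.028$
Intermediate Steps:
$P = -16$ ($P = 4 \left(-4\right) = -16$)
$j = 361$ ($j = \left(-3 - 16\right)^{2} = \left(-19\right)^{2} = 361$)
$G{\left(W \right)} = \frac{6 + W}{-4 + W}$ ($G{\left(W \right)} = \frac{W + 6}{W - 4} = \frac{6 + W}{-4 + W}$)
$\left(\left(-24 - -19\right) + 6\right) G{\left(j \right)} = \left(\left(-24 - -19\right) + 6\right) \frac{6 + 361}{-4 + 361} = \left(\left(-24 + 19\right) + 6\right) \frac{1}{357} \cdot 367 = \left(-5 + 6\right) \frac{1}{357} \cdot 367 = 1 \cdot \frac{367}{357} = \frac{367}{357}$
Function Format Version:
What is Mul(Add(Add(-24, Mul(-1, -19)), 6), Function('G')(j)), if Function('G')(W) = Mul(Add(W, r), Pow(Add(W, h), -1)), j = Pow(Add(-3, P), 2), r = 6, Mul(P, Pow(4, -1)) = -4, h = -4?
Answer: Rational(367, 357) ≈ 1.0280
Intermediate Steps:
P = -16 (P = Mul(4, -4) = -16)
j = 361 (j = Pow(Add(-3, -16), 2) = Pow(-19, 2) = 361)
Function('G')(W) = Mul(Pow(Add(-4, W), -1), Add(6, W)) (Function('G')(W) = Mul(Add(W, 6), Pow(Add(W, -4), -1)) = Mul(Add(6, W), Pow(Add(-4, W), -1)) = Mul(Pow(Add(-4, W), -1), Add(6, W)))
Mul(Add(Add(-24, Mul(-1, -19)), 6), Function('G')(j)) = Mul(Add(Add(-24, Mul(-1, -19)), 6), Mul(Pow(Add(-4, 361), -1), Add(6, 361))) = Mul(Add(Add(-24, 19), 6), Mul(Pow(357, -1), 367)) = Mul(Add(-5, 6), Mul(Rational(1, 357), 367)) = Mul(1, Rational(367, 357)) = Rational(367, 357)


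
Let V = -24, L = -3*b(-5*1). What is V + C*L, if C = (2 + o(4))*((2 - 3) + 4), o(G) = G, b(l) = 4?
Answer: -240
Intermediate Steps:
L = -12 (L = -3*4 = -12)
C = 18 (C = (2 + 4)*((2 - 3) + 4) = 6*(-1 + 4) = 6*3 = 18)
V + C*L = -24 + 18*(-12) = -24 - 216 = -240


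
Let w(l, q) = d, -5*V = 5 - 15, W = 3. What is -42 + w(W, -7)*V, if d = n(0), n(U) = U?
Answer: -42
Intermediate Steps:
V = 2 (V = -(5 - 15)/5 = -1/5*(-10) = 2)
d = 0
w(l, q) = 0
-42 + w(W, -7)*V = -42 + 0*2 = -42 + 0 = -42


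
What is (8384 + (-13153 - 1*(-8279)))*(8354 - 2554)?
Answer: 20358000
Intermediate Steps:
(8384 + (-13153 - 1*(-8279)))*(8354 - 2554) = (8384 + (-13153 + 8279))*5800 = (8384 - 4874)*5800 = 3510*5800 = 20358000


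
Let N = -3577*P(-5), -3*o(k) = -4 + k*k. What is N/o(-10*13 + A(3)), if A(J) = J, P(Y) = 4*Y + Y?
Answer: -3577/215 ≈ -16.637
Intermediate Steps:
P(Y) = 5*Y
o(k) = 4/3 - k**2/3 (o(k) = -(-4 + k*k)/3 = -(-4 + k**2)/3 = 4/3 - k**2/3)
N = 89425 (N = -17885*(-5) = -3577*(-25) = 89425)
N/o(-10*13 + A(3)) = 89425/(4/3 - (-10*13 + 3)**2/3) = 89425/(4/3 - (-130 + 3)**2/3) = 89425/(4/3 - 1/3*(-127)**2) = 89425/(4/3 - 1/3*16129) = 89425/(4/3 - 16129/3) = 89425/(-5375) = 89425*(-1/5375) = -3577/215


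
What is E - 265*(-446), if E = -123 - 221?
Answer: 117846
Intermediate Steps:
E = -344
E - 265*(-446) = -344 - 265*(-446) = -344 + 118190 = 117846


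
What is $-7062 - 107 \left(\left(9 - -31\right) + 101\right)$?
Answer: $-22149$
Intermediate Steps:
$-7062 - 107 \left(\left(9 - -31\right) + 101\right) = -7062 - 107 \left(\left(9 + 31\right) + 101\right) = -7062 - 107 \left(40 + 101\right) = -7062 - 15087 = -22149$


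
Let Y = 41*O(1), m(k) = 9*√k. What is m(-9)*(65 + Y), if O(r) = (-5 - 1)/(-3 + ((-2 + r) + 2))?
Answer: 5076*I ≈ 5076.0*I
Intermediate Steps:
O(r) = -6/(-3 + r)
Y = 123 (Y = 41*(-6/(-3 + 1)) = 41*(-6/(-2)) = 41*(-6*(-½)) = 41*3 = 123)
m(-9)*(65 + Y) = (9*√(-9))*(65 + 123) = (9*(3*I))*188 = (27*I)*188 = 5076*I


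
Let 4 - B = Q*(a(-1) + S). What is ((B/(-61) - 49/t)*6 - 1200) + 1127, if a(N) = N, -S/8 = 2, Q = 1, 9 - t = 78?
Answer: -99339/1403 ≈ -70.805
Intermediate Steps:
t = -69 (t = 9 - 1*78 = 9 - 78 = -69)
S = -16 (S = -8*2 = -16)
B = 21 (B = 4 - (-1 - 16) = 4 - (-17) = 4 - 1*(-17) = 4 + 17 = 21)
((B/(-61) - 49/t)*6 - 1200) + 1127 = ((21/(-61) - 49/(-69))*6 - 1200) + 1127 = ((21*(-1/61) - 49*(-1/69))*6 - 1200) + 1127 = ((-21/61 + 49/69)*6 - 1200) + 1127 = ((1540/4209)*6 - 1200) + 1127 = (3080/1403 - 1200) + 1127 = -1680520/1403 + 1127 = -99339/1403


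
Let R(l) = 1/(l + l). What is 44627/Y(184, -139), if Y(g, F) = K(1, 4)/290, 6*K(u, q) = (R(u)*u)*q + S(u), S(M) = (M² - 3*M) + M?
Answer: 77650980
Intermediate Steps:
R(l) = 1/(2*l)
S(M) = M² - 2*M
K(u, q) = q/12 + u*(-2 + u)/6 (K(u, q) = (((1/(2*u))*u)*q + u*(-2 + u))/6 = (q/2 + u*(-2 + u))/6 = q/12 + u*(-2 + u)/6)
Y(g, F) = 1/1740 (Y(g, F) = ((1/12)*4 + (⅙)*1*(-2 + 1))/290 = (⅓ + (⅙)*1*(-1))*(1/290) = (⅓ - ⅙)*(1/290) = (⅙)*(1/290) = 1/1740)
44627/Y(184, -139) = 44627/(1/1740) = 44627*1740 = 77650980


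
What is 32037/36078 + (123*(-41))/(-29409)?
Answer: 124901943/117890878 ≈ 1.0595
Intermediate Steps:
32037/36078 + (123*(-41))/(-29409) = 32037*(1/36078) - 5043*(-1/29409) = 10679/12026 + 1681/9803 = 124901943/117890878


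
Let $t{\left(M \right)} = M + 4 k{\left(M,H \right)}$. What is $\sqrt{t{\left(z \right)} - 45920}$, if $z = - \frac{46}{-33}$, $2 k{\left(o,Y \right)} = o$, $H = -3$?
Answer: $\frac{i \sqrt{5555814}}{11} \approx 214.28 i$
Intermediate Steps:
$k{\left(o,Y \right)} = \frac{o}{2}$
$z = \frac{46}{33}$ ($z = \left(-46\right) \left(- \frac{1}{33}\right) = \frac{46}{33} \approx 1.3939$)
$t{\left(M \right)} = 3 M$ ($t{\left(M \right)} = M + 4 \frac{M}{2} = M + 2 M = 3 M$)
$\sqrt{t{\left(z \right)} - 45920} = \sqrt{3 \cdot \frac{46}{33} - 45920} = \sqrt{\frac{46}{11} - 45920} = \sqrt{- \frac{505074}{11}} = \frac{i \sqrt{5555814}}{11}$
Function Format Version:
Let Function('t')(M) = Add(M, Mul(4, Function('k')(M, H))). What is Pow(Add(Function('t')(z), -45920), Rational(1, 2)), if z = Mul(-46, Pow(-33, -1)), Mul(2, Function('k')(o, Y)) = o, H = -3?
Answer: Mul(Rational(1, 11), I, Pow(5555814, Rational(1, 2))) ≈ Mul(214.28, I)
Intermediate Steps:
Function('k')(o, Y) = Mul(Rational(1, 2), o)
z = Rational(46, 33) (z = Mul(-46, Rational(-1, 33)) = Rational(46, 33) ≈ 1.3939)
Function('t')(M) = Mul(3, M) (Function('t')(M) = Add(M, Mul(4, Mul(Rational(1, 2), M))) = Add(M, Mul(2, M)) = Mul(3, M))
Pow(Add(Function('t')(z), -45920), Rational(1, 2)) = Pow(Add(Mul(3, Rational(46, 33)), -45920), Rational(1, 2)) = Pow(Add(Rational(46, 11), -45920), Rational(1, 2)) = Pow(Rational(-505074, 11), Rational(1, 2)) = Mul(Rational(1, 11), I, Pow(5555814, Rational(1, 2)))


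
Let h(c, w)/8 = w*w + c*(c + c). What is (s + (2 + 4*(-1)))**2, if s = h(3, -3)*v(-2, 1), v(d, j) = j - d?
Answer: 417316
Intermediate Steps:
h(c, w) = 8*w**2 + 16*c**2 (h(c, w) = 8*(w*w + c*(c + c)) = 8*(w**2 + c*(2*c)) = 8*(w**2 + 2*c**2) = 8*w**2 + 16*c**2)
s = 648 (s = (8*(-3)**2 + 16*3**2)*(1 - 1*(-2)) = (8*9 + 16*9)*(1 + 2) = (72 + 144)*3 = 216*3 = 648)
(s + (2 + 4*(-1)))**2 = (648 + (2 + 4*(-1)))**2 = (648 + (2 - 4))**2 = (648 - 2)**2 = 646**2 = 417316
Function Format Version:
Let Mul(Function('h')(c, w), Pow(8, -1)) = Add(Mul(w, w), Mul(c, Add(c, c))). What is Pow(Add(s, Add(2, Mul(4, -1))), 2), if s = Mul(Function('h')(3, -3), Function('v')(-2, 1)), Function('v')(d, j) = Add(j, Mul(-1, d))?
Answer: 417316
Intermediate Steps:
Function('h')(c, w) = Add(Mul(8, Pow(w, 2)), Mul(16, Pow(c, 2))) (Function('h')(c, w) = Mul(8, Add(Mul(w, w), Mul(c, Add(c, c)))) = Mul(8, Add(Pow(w, 2), Mul(c, Mul(2, c)))) = Mul(8, Add(Pow(w, 2), Mul(2, Pow(c, 2)))) = Add(Mul(8, Pow(w, 2)), Mul(16, Pow(c, 2))))
s = 648 (s = Mul(Add(Mul(8, Pow(-3, 2)), Mul(16, Pow(3, 2))), Add(1, Mul(-1, -2))) = Mul(Add(Mul(8, 9), Mul(16, 9)), Add(1, 2)) = Mul(Add(72, 144), 3) = Mul(216, 3) = 648)
Pow(Add(s, Add(2, Mul(4, -1))), 2) = Pow(Add(648, Add(2, Mul(4, -1))), 2) = Pow(Add(648, Add(2, -4)), 2) = Pow(Add(648, -2), 2) = Pow(646, 2) = 417316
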